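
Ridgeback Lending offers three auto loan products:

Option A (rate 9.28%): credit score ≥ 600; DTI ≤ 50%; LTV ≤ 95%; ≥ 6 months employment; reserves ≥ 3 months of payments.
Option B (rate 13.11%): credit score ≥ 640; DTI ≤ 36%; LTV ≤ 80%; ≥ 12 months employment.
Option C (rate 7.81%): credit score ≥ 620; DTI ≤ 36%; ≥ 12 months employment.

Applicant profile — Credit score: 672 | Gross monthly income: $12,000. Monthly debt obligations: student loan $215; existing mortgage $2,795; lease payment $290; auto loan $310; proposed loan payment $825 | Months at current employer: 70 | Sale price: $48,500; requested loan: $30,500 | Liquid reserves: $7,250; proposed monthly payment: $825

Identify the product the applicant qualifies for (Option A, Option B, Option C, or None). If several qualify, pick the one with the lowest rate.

Option A

Total debts = (215 + 2,795 + 290 + 310 + 825) = 4,435; DTI = 4,435/12,000 = 37%.
LTV = 30,500/48,500 = 62.9%.
Reserves = 7,250/825 = 8.8 months.
Option A: score 672 ≥ 600; DTI 37% ≤ 50%; LTV 62.9% ≤ 95%; employment 70 ≥ 6 mo; reserves 8.8 ≥ 3 mo → qualifies.
Option B: score 672 ≥ 640; DTI 37% > 36%; LTV 62.9% ≤ 80%; employment 70 ≥ 12 mo → does not qualify.
Option C: score 672 ≥ 620; DTI 37% > 36%; employment 70 ≥ 12 mo → does not qualify.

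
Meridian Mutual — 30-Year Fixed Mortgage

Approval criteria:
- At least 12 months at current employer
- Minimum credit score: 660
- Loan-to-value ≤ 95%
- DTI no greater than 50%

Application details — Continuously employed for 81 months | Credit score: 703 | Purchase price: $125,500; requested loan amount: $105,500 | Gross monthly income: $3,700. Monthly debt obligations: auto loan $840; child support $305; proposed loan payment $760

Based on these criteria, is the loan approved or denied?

Denied

Employment 81 ≥ 12 months
Credit score 703 ≥ 660 (meets)
LTV = 105,500/125,500 = 84.1% ≤ 95%
Total monthly debts = (840 + 305 + 760) = 1,905. Debt-to-income = 1,905/3,700 = 51.5% — over 50% limit
Fails on DTI.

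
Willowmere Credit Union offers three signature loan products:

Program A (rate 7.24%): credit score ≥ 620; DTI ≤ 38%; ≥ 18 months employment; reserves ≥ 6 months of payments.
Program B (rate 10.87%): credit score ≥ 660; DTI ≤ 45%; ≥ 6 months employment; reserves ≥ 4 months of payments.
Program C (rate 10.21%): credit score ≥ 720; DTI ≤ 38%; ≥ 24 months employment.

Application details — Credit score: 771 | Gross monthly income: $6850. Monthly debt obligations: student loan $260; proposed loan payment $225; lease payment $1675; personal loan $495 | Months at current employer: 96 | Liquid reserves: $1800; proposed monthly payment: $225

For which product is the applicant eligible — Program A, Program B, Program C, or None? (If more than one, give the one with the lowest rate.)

Program B

Total debts = (260 + 225 + 1,675 + 495) = 2,655; DTI = 2,655/6,850 = 38.8%.
Reserves = 1,800/225 = 8.0 months.
Program A: score 771 ≥ 620; DTI 38.8% > 38%; employment 96 ≥ 18 mo; reserves 8.0 ≥ 6 mo → does not qualify.
Program B: score 771 ≥ 660; DTI 38.8% ≤ 45%; employment 96 ≥ 6 mo; reserves 8.0 ≥ 4 mo → qualifies.
Program C: score 771 ≥ 720; DTI 38.8% > 38%; employment 96 ≥ 24 mo → does not qualify.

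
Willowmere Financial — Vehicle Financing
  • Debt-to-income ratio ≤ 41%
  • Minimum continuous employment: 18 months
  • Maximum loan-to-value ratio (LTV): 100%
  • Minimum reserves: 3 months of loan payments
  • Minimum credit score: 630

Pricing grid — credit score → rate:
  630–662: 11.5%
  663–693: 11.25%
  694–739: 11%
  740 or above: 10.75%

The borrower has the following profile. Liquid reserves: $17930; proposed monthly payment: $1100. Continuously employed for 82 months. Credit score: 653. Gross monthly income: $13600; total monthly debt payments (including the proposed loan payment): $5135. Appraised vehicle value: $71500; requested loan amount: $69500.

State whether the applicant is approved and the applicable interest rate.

Credit score 653 ≥ 630 (meets minimum)
Reserves = 17,930/1,100 = 16.3 months ≥ 3
DTI: 5,135 ÷ 13,600 = 37.8%, within the 41% cap
LTV = 69,500/71,500 = 97.2% ≤ 100%
Employment 82 ≥ 18 months
All requirements met. Score 653 falls in the 630–662 tier → 11.5%.

Approved at 11.5%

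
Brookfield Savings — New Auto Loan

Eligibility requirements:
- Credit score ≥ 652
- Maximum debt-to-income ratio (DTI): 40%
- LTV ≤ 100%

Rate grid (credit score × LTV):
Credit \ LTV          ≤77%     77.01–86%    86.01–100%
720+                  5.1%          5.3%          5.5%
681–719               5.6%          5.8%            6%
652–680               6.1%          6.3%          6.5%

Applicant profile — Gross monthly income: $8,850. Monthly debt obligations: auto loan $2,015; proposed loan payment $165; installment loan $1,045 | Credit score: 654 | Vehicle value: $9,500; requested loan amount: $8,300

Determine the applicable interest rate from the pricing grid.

Credit score 654 ≥ 652; Total monthly debts = (2,015 + 165 + 1,045) = 3,225. DTI = 3,225/8,850 = 36.4% ≤ 40%
Loan-to-value = 8,300/9,500 = 87.4% — pass (100% max)
Credit 654 → row 652–680; LTV 87.4% → column 86.01–100%. Grid cell → 6.5%.

6.5%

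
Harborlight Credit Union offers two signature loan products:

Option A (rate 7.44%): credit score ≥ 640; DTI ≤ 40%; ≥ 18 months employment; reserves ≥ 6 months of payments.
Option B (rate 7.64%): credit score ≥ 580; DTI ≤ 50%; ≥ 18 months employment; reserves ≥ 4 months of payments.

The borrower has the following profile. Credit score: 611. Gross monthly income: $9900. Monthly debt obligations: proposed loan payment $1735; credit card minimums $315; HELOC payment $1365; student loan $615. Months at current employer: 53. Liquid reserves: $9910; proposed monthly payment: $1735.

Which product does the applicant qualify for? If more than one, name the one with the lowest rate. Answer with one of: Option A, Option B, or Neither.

Total debts = (1,735 + 315 + 1,365 + 615) = 4,030; DTI = 4,030/9,900 = 40.7%.
Reserves = 9,910/1,735 = 5.7 months.
Option A: score 611 < 640; DTI 40.7% > 40%; employment 53 ≥ 18 mo; reserves 5.7 < 6 mo → does not qualify.
Option B: score 611 ≥ 580; DTI 40.7% ≤ 50%; employment 53 ≥ 18 mo; reserves 5.7 ≥ 4 mo → qualifies.

Option B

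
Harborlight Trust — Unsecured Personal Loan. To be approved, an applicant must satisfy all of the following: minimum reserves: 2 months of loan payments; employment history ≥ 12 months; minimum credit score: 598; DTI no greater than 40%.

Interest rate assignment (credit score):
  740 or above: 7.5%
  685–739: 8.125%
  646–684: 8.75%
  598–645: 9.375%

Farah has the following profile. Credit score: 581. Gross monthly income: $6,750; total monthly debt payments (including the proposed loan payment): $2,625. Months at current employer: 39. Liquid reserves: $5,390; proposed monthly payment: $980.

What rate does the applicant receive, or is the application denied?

Credit score 581 < 598 (below minimum)
Debt-to-income = 2,625/6,750 = 38.9% — meets 40% limit
Reserves = 5,390/980 = 5.5 months ≥ 2
Employment 39 ≥ 12 months
Not all requirements met → denied.

Denied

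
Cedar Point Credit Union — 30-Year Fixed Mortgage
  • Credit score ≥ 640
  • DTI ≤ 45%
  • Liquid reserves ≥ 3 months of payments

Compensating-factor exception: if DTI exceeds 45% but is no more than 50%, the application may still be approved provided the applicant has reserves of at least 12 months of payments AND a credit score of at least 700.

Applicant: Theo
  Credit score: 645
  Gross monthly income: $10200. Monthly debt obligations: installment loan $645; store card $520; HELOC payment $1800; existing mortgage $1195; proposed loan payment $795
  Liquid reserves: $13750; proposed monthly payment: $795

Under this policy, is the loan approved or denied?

Credit score 645 ≥ 640 (meets base)
Total debts = (645 + 520 + 1,800 + 1,195 + 795) = 4,955. DTI: 4,955 ÷ 10,200 = 48.6%, over the 45% base limit.
Reserves: 13,750 ÷ 795 = 17.3 months (meets 3-month minimum)
48.6% falls in the override range (45%–50%), so the compensating-factor test applies.
Reserves 17.3 ≥ 12 months; credit score 645 < 700.
Override conditions not both satisfied; exception does not apply.

Denied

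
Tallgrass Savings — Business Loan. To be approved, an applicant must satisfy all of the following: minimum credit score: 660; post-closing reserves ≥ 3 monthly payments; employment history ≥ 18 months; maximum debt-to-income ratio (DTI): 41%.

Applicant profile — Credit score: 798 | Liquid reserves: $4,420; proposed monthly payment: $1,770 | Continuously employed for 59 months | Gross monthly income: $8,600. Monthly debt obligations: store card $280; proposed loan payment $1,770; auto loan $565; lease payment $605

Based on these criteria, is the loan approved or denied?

Credit score 798 ≥ 660 (meets)
Reserves: 4,420 ÷ 1,770 = 2.5 months (below 3-month minimum)
Employment 59 ≥ 18 months
Total monthly debts = (280 + 1,770 + 565 + 605) = 3,220. DTI = 3,220/8,600 = 37.4% ≤ 41%
Fails on reserves.

Denied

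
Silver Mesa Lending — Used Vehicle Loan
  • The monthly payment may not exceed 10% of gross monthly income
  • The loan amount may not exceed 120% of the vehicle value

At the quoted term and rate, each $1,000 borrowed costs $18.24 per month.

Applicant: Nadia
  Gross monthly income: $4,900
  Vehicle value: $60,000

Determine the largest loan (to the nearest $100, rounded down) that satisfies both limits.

$26,800

Payment cap: 10% × $4,900 = $490/month.
At $18.24 per $1,000, that supports 490/18.24 × 1,000 ≈ $26,864 → $26,800.
LTV cap: 120% × $60,000 = $72,000 → $72,000.
Binding constraint: payment-to-income.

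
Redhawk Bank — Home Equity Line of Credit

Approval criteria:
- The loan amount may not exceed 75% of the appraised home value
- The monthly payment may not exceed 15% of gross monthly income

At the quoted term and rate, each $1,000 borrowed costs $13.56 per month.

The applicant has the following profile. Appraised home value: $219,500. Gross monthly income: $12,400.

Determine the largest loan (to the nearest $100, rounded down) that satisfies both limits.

$137,100

Payment cap: 15% × $12,400 = $1,860/month.
At $13.56 per $1,000, that supports 1,860/13.56 × 1,000 ≈ $137,168 → $137,100.
LTV cap: 75% × $219,500 = $164,625 → $164,600.
Binding constraint: payment-to-income.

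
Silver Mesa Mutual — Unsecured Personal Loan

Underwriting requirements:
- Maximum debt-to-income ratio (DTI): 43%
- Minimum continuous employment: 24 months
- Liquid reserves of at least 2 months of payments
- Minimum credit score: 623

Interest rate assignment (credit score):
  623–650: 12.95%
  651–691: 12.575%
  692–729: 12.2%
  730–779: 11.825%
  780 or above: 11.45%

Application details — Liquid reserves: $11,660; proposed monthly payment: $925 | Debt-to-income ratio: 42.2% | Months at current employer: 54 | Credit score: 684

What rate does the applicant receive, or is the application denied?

Credit score 684 ≥ 623 (meets minimum)
Reserves = 11,660/925 = 12.6 months ≥ 2
Employment 54 ≥ 24 months
DTI 42.2% ≤ 43%
All requirements met. Score 684 falls in the 651–691 tier → 12.575%.

Approved at 12.575%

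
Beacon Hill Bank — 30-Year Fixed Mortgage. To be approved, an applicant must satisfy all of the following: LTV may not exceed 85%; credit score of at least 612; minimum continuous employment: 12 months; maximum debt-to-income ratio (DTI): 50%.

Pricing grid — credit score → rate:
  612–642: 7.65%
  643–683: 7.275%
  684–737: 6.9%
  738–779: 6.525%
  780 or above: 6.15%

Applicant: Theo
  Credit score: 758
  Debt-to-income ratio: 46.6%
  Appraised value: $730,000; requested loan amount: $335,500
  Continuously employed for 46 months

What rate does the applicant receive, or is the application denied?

Credit score 758 ≥ 612 (meets minimum)
LTV = 335,500/730,000 = 46% ≤ 85%
Debt-to-income 46.6% vs 50% cap — pass
Employment 46 ≥ 12 months
All requirements met. Score 758 falls in the 738–779 tier → 6.525%.

Approved at 6.525%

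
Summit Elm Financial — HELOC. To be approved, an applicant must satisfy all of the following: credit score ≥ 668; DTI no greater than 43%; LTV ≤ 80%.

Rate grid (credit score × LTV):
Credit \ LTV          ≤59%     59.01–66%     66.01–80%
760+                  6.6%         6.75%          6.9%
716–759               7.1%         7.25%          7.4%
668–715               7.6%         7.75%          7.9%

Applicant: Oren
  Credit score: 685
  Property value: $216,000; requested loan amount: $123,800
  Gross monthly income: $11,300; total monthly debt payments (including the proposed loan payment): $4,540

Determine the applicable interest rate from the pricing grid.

7.6%

Credit score 685 ≥ 668; DTI: 4,540 ÷ 11,300 = 40.2%, within the 43% cap
LTV = 123,800/216,000 = 57.3% ≤ 80%
Row: 685 falls in 668–715. Column: 57.3% falls in ≤59%. Rate = 7.6%.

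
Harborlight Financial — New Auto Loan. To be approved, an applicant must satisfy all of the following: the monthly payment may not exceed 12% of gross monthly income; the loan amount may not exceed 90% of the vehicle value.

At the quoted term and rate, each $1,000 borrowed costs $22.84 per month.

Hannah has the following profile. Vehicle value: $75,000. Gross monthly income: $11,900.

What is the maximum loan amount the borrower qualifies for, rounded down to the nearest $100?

Payment cap: 12% × $11,900 = $1,428/month.
At $22.84 per $1,000, that supports 1,428/22.84 × 1,000 ≈ $62,521 → $62,500.
LTV cap: 90% × $75,000 = $67,500 → $67,500.
Binding constraint: payment-to-income.

$62,500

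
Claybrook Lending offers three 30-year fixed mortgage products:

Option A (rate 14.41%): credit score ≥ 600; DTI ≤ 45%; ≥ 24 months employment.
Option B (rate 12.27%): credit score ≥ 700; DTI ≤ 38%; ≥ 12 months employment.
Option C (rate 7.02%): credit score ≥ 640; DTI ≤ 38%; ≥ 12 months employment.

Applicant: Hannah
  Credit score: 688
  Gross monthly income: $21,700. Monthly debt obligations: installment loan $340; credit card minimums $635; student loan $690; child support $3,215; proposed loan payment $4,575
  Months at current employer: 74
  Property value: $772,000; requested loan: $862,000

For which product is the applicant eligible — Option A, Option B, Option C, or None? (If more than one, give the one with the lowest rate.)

Option A

Total debts = (340 + 635 + 690 + 3,215 + 4,575) = 9,455; DTI = 9,455/21,700 = 43.6%.
LTV = 862,000/772,000 = 111.7%.
Option A: score 688 ≥ 600; DTI 43.6% ≤ 45%; employment 74 ≥ 24 mo → qualifies.
Option B: score 688 < 700; DTI 43.6% > 38%; employment 74 ≥ 12 mo → does not qualify.
Option C: score 688 ≥ 640; DTI 43.6% > 38%; employment 74 ≥ 12 mo → does not qualify.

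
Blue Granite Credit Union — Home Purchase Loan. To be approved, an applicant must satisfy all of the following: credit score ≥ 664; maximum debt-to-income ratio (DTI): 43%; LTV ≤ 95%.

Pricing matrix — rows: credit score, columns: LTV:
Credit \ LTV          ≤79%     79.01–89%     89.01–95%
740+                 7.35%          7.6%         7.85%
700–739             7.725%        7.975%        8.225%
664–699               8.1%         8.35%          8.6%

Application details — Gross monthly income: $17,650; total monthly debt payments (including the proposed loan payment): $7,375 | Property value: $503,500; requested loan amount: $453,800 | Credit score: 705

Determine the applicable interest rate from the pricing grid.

Credit score 705 ≥ 664; DTI = 7,375/17,650 = 41.8% ≤ 43%
LTV = 453,800/503,500 = 90.1% ≤ 95%
Credit 705 → row 700–739; LTV 90.1% → column 89.01–95%. Grid cell → 8.225%.

8.225%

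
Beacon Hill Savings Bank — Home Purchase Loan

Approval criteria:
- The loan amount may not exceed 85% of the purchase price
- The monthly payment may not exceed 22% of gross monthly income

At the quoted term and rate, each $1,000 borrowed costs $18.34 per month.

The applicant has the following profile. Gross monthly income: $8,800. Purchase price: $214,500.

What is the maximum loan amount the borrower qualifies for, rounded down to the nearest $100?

$105,500

Payment cap: 22% × $8,800 = $1,936/month.
At $18.34 per $1,000, that supports 1,936/18.34 × 1,000 ≈ $105,561 → $105,500.
LTV cap: 85% × $214,500 = $182,325 → $182,300.
Binding constraint: payment-to-income.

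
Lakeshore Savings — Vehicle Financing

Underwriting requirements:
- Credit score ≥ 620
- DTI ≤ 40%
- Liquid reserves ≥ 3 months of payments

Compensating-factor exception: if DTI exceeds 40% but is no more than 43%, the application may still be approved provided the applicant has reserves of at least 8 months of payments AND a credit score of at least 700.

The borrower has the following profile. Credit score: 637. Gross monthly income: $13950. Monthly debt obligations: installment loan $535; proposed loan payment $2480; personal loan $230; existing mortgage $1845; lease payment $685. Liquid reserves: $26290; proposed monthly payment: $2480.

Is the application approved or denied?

Denied

Credit score 637 ≥ 620 (meets base)
Total debts = (535 + 2,480 + 230 + 1,845 + 685) = 5,775. DTI: 5,775 ÷ 13,950 = 41.4%, over the 40% base limit.
Reserves: 26,290 ÷ 2,480 = 10.6 months (meets 3-month minimum)
DTI 41.4% is within the 40%–43% exception band; checking compensating factors.
Override check — reserves: 10.6 mo (ok); score: 637 (below 700).
Override conditions not both satisfied; exception does not apply.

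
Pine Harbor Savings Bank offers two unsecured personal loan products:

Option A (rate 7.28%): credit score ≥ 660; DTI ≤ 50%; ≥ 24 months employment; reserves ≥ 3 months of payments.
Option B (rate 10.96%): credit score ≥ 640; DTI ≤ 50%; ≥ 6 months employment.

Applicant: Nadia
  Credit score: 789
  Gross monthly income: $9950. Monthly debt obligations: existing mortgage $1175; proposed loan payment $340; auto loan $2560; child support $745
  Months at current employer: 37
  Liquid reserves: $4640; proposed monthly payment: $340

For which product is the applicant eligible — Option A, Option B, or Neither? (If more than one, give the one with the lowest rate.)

Total debts = (1,175 + 340 + 2,560 + 745) = 4,820; DTI = 4,820/9,950 = 48.4%.
Reserves = 4,640/340 = 13.6 months.
Option A: score 789 ≥ 660; DTI 48.4% ≤ 50%; employment 37 ≥ 24 mo; reserves 13.6 ≥ 3 mo → qualifies.
Option B: score 789 ≥ 640; DTI 48.4% ≤ 50%; employment 37 ≥ 6 mo → qualifies.
Qualifying: Option A, Option B. Lowest rate is 7.28% → Option A.

Option A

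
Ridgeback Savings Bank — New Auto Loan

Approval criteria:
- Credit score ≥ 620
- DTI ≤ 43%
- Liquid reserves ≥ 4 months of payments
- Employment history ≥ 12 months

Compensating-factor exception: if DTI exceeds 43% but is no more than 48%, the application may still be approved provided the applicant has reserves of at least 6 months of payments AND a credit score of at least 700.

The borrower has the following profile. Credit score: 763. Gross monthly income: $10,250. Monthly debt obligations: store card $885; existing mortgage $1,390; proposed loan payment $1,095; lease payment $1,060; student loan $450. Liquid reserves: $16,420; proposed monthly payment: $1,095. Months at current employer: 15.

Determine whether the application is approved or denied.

Credit score 763 ≥ 620 (meets base)
Total debts = (885 + 1,390 + 1,095 + 1,060 + 450) = 4,880. DTI: 4,880 ÷ 10,250 = 47.6%, over the 43% base limit.
Liquid reserves cover 16,420/1,095 = 15.0 months — ≥ 4 required
Employment 15 ≥ 12 months
DTI 47.6% is within the 43%–48% exception band; checking compensating factors.
Reserves 15.0 ≥ 6 months; credit score 763 ≥ 700.
Both compensating conditions met → exception applies.

Approved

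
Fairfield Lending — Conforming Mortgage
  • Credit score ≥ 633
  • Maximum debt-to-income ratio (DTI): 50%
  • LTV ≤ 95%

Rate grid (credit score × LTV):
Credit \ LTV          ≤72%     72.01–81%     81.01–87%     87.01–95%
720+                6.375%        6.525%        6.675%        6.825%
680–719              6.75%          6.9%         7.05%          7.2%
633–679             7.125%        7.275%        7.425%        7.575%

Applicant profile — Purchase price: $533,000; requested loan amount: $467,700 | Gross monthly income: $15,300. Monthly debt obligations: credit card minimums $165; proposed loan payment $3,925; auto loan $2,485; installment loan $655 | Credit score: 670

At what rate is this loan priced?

Credit score 670 ≥ 633; Total monthly debts = (165 + 3,925 + 2,485 + 655) = 7,230. DTI = 7,230/15,300 = 47.3% ≤ 50%
Loan-to-value = 467,700/533,000 = 87.7% — pass (95% max)
Score 670 is in the 633–679 band; LTV 87.7% is in the 87.01–95% band → 7.575%.

7.575%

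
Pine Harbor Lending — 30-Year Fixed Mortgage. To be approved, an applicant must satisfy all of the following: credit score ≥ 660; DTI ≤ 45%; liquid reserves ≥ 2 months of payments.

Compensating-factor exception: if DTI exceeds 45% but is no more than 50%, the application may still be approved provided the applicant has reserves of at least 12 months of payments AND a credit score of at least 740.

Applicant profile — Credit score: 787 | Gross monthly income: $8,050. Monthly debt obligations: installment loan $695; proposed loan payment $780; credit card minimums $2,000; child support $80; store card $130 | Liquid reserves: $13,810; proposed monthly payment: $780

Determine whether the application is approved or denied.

Credit score 787 ≥ 660 (meets base)
Total debts = (695 + 780 + 2,000 + 80 + 130) = 3,685. DTI = 3,685/8,050 = 45.8% > 45% — standard DTI limit exceeded.
Liquid reserves cover 13,810/780 = 17.7 months — ≥ 2 required
DTI 45.8% is within the 45%–50% exception band; checking compensating factors.
Reserves 17.7 ≥ 12 months; credit score 787 ≥ 740.
Both override conditions satisfied; DTI exception granted.

Approved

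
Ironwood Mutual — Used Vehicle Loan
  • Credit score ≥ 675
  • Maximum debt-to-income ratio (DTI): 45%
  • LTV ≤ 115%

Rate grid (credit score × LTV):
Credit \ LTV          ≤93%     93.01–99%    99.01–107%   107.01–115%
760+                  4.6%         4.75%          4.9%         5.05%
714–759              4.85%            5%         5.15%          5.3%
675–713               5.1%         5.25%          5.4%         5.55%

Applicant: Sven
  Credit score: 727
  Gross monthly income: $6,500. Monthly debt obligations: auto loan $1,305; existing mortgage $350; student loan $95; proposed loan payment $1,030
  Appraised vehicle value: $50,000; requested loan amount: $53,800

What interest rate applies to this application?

5.3%

Credit score 727 ≥ 675; Total monthly debts = (1,305 + 350 + 95 + 1,030) = 2,780. Debt-to-income = 2,780/6,500 = 42.8% — meets 45% limit
LTV: 53,800 ÷ 50,000 = 107.6%, within 115% cap
Credit 727 → row 714–759; LTV 107.6% → column 107.01–115%. Grid cell → 5.3%.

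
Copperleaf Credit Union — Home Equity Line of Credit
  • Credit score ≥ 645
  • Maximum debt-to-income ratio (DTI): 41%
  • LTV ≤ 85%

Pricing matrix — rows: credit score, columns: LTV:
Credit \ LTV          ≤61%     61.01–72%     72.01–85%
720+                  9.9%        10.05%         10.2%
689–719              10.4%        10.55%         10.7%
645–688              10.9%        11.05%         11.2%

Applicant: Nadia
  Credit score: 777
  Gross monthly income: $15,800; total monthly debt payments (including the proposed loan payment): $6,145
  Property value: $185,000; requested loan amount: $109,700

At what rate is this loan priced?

9.9%

Credit score 777 ≥ 645; DTI = 6,145/15,800 = 38.9% ≤ 41%
Loan-to-value = 109,700/185,000 = 59.3% — pass (85% max)
Credit 777 → row 720+; LTV 59.3% → column ≤61%. Grid cell → 9.9%.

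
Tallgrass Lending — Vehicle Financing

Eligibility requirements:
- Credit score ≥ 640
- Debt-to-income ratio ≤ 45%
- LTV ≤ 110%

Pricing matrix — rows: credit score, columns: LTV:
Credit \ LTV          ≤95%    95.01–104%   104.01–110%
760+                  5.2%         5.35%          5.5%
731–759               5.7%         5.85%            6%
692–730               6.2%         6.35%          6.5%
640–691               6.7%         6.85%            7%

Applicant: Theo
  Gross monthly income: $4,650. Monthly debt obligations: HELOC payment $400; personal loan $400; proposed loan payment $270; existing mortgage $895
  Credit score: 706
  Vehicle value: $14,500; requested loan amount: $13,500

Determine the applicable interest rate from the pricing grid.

6.2%

Credit score 706 ≥ 640; Total monthly debts = (400 + 400 + 270 + 895) = 1,965. DTI = 1,965/4,650 = 42.3% ≤ 45%
Loan-to-value = 13,500/14,500 = 93.1% — pass (110% max)
Row: 706 falls in 692–730. Column: 93.1% falls in ≤95%. Rate = 6.2%.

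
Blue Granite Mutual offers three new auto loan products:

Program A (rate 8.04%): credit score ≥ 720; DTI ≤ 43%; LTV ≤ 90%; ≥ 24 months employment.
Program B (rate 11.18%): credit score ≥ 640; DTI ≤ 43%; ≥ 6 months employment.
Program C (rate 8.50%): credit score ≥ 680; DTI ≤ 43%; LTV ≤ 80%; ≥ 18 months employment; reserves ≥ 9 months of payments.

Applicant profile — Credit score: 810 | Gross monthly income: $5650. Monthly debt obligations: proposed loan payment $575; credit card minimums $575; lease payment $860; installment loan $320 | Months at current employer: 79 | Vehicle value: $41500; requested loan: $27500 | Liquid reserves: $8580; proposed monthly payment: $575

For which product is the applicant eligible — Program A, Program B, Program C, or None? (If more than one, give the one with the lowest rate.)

Program A

Total debts = (575 + 575 + 860 + 320) = 2,330; DTI = 2,330/5,650 = 41.2%.
LTV = 27,500/41,500 = 66.3%.
Reserves = 8,580/575 = 14.9 months.
Program A: score 810 ≥ 720; DTI 41.2% ≤ 43%; LTV 66.3% ≤ 90%; employment 79 ≥ 24 mo → qualifies.
Program B: score 810 ≥ 640; DTI 41.2% ≤ 43%; employment 79 ≥ 6 mo → qualifies.
Program C: score 810 ≥ 680; DTI 41.2% ≤ 43%; LTV 66.3% ≤ 80%; employment 79 ≥ 18 mo; reserves 14.9 ≥ 9 mo → qualifies.
Qualifying: Program A, Program B, Program C. Lowest rate is 8.04% → Program A.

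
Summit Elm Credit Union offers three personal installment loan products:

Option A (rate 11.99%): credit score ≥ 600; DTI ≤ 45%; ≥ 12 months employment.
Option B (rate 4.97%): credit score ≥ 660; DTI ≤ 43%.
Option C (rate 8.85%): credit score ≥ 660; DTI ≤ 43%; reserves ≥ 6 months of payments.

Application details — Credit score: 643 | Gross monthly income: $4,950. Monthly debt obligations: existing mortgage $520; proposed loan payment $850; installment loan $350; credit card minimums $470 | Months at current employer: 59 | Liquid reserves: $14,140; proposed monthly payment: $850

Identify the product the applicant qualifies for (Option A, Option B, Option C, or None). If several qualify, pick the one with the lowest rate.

Total debts = (520 + 850 + 350 + 470) = 2,190; DTI = 2,190/4,950 = 44.2%.
Reserves = 14,140/850 = 16.6 months.
Option A: score 643 ≥ 600; DTI 44.2% ≤ 45%; employment 59 ≥ 12 mo → qualifies.
Option B: score 643 < 660; DTI 44.2% > 43% → does not qualify.
Option C: score 643 < 660; DTI 44.2% > 43%; reserves 16.6 ≥ 6 mo → does not qualify.

Option A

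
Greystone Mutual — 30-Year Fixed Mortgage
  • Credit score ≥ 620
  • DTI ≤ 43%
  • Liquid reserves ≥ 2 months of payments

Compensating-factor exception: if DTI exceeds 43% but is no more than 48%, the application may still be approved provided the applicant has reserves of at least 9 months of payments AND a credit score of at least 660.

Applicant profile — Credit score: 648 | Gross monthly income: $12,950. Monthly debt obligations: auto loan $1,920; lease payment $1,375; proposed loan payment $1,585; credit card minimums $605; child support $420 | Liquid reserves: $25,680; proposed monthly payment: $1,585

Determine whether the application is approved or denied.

Credit score 648 ≥ 620 (meets base)
Total debts = (1,920 + 1,375 + 1,585 + 605 + 420) = 5,905. DTI = 5,905/12,950 = 45.6% > 43% — standard DTI limit exceeded.
Liquid reserves cover 25,680/1,585 = 16.2 months — ≥ 2 required
45.6% falls in the override range (43%–48%), so the compensating-factor test applies.
Reserves 16.2 ≥ 9 months; credit score 648 < 660.
Override conditions not both satisfied; exception does not apply.

Denied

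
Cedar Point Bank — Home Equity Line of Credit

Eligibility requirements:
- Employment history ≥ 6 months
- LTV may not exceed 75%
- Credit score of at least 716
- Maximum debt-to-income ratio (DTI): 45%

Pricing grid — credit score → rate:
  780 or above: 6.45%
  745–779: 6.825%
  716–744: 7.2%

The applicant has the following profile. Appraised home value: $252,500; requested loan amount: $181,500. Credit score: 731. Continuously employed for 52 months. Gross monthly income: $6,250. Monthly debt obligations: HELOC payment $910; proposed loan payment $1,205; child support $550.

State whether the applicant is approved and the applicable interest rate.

Credit score 731 ≥ 716 (meets minimum)
Loan-to-value = 181,500/252,500 = 71.9% — pass (75% max)
Total monthly debts = (910 + 1,205 + 550) = 2,665. Debt-to-income = 2,665/6,250 = 42.6% — meets 45% limit
Employment 52 ≥ 6 months
All requirements met. Score 731 falls in the 716–744 tier → 7.2%.

Approved at 7.2%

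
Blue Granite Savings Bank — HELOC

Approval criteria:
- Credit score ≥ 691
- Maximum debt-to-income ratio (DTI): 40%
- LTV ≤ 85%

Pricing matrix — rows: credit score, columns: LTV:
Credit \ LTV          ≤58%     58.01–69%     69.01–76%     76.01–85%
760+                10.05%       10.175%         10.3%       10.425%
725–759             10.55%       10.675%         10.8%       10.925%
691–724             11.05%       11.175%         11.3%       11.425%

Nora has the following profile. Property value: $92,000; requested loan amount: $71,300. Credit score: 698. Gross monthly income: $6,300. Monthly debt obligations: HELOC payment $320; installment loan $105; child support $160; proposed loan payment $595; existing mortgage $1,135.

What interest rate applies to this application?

11.425%

Credit score 698 ≥ 691; Total monthly debts = (320 + 105 + 160 + 595 + 1,135) = 2,315. DTI: 2,315 ÷ 6,300 = 36.7%, within the 40% cap
Loan-to-value = 71,300/92,000 = 77.5% — pass (85% max)
Credit 698 → row 691–724; LTV 77.5% → column 76.01–85%. Grid cell → 11.425%.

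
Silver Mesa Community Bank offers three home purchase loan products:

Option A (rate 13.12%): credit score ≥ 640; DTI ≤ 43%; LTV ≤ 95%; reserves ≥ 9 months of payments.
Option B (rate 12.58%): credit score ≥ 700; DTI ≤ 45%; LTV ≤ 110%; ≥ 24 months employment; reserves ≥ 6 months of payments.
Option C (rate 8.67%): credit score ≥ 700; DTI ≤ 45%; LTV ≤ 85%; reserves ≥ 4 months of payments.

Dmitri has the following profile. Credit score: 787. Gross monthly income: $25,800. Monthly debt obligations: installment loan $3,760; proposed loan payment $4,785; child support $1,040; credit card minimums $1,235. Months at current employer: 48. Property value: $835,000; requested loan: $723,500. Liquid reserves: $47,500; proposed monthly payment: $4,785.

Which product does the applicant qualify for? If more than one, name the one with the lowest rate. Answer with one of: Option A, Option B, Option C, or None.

Option B

Total debts = (3,760 + 4,785 + 1,040 + 1,235) = 10,820; DTI = 10,820/25,800 = 41.9%.
LTV = 723,500/835,000 = 86.6%.
Reserves = 47,500/4,785 = 9.9 months.
Option A: score 787 ≥ 640; DTI 41.9% ≤ 43%; LTV 86.6% ≤ 95%; reserves 9.9 ≥ 9 mo → qualifies.
Option B: score 787 ≥ 700; DTI 41.9% ≤ 45%; LTV 86.6% ≤ 110%; employment 48 ≥ 24 mo; reserves 9.9 ≥ 6 mo → qualifies.
Option C: score 787 ≥ 700; DTI 41.9% ≤ 45%; LTV 86.6% > 85%; reserves 9.9 ≥ 4 mo → does not qualify.
Qualifying: Option A, Option B. Lowest rate is 12.58% → Option B.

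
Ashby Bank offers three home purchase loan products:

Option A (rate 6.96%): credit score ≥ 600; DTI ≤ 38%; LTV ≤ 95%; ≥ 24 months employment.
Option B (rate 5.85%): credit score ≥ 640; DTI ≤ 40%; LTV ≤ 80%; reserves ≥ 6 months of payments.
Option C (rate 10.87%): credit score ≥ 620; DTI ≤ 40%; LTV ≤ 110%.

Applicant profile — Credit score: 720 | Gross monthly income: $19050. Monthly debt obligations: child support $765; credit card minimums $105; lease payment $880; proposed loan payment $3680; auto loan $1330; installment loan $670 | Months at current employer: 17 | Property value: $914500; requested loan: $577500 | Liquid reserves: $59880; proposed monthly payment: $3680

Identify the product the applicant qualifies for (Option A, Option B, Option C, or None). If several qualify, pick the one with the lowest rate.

Option B

Total debts = (765 + 105 + 880 + 3,680 + 1,330 + 670) = 7,430; DTI = 7,430/19,050 = 39%.
LTV = 577,500/914,500 = 63.1%.
Reserves = 59,880/3,680 = 16.3 months.
Option A: score 720 ≥ 600; DTI 39% > 38%; LTV 63.1% ≤ 95%; employment 17 < 24 mo → does not qualify.
Option B: score 720 ≥ 640; DTI 39% ≤ 40%; LTV 63.1% ≤ 80%; reserves 16.3 ≥ 6 mo → qualifies.
Option C: score 720 ≥ 620; DTI 39% ≤ 40%; LTV 63.1% ≤ 110% → qualifies.
Qualifying: Option B, Option C. Lowest rate is 5.85% → Option B.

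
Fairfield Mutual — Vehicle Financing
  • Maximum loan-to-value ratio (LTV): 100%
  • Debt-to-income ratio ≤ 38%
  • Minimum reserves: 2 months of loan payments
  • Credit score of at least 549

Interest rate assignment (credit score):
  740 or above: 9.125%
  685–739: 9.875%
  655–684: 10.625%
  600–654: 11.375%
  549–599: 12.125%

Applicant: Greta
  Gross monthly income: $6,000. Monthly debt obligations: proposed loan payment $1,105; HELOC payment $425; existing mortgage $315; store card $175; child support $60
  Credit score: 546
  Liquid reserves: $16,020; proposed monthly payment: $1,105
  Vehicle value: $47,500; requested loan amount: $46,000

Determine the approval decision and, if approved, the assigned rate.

Credit score 546 < 549 (below minimum)
Reserves: 16,020 ÷ 1,105 = 14.5 months (meets 2-month minimum)
LTV: 46,000 ÷ 47,500 = 96.8%, within 100% cap
Total monthly debts = (1,105 + 425 + 315 + 175 + 60) = 2,080. Debt-to-income = 2,080/6,000 = 34.7% — meets 38% limit
Not all requirements met → denied.

Denied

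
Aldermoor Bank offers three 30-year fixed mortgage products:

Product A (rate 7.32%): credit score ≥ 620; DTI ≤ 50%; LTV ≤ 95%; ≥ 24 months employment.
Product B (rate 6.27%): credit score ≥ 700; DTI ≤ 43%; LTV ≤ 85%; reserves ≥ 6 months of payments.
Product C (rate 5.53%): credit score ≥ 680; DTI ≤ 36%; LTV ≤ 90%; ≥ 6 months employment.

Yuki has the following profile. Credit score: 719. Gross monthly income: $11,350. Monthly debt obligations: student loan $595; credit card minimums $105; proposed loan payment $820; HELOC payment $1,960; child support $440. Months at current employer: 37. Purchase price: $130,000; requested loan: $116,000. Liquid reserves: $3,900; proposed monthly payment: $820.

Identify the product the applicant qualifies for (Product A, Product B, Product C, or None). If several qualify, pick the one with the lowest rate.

Product C

Total debts = (595 + 105 + 820 + 1,960 + 440) = 3,920; DTI = 3,920/11,350 = 34.5%.
LTV = 116,000/130,000 = 89.2%.
Reserves = 3,900/820 = 4.8 months.
Product A: score 719 ≥ 620; DTI 34.5% ≤ 50%; LTV 89.2% ≤ 95%; employment 37 ≥ 24 mo → qualifies.
Product B: score 719 ≥ 700; DTI 34.5% ≤ 43%; LTV 89.2% > 85%; reserves 4.8 < 6 mo → does not qualify.
Product C: score 719 ≥ 680; DTI 34.5% ≤ 36%; LTV 89.2% ≤ 90%; employment 37 ≥ 6 mo → qualifies.
Qualifying: Product A, Product C. Lowest rate is 5.53% → Product C.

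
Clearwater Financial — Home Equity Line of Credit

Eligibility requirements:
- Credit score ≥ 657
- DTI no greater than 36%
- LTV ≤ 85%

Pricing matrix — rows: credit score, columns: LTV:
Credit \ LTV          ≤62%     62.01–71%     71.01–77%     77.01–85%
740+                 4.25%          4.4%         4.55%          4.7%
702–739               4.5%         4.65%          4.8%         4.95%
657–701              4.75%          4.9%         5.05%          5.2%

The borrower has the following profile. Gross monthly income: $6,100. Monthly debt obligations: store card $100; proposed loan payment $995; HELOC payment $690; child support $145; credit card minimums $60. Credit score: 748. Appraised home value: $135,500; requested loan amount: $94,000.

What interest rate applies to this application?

4.4%

Credit score 748 ≥ 657; Total monthly debts = (100 + 995 + 690 + 145 + 60) = 1,990. Debt-to-income = 1,990/6,100 = 32.6% — meets 36% limit
LTV: 94,000 ÷ 135,500 = 69.4%, within 85% cap
Row: 748 falls in 740+. Column: 69.4% falls in 62.01–71%. Rate = 4.4%.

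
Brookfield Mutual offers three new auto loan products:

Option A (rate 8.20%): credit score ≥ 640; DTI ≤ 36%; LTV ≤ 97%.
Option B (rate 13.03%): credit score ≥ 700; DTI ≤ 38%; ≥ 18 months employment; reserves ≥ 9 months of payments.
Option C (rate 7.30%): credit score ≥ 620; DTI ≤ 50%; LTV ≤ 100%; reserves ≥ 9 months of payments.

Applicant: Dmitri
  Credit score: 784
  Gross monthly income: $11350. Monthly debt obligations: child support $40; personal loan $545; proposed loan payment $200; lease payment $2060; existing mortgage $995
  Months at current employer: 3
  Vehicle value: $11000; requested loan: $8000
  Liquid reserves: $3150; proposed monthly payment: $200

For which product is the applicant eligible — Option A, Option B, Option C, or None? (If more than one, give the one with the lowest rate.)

Total debts = (40 + 545 + 200 + 2,060 + 995) = 3,840; DTI = 3,840/11,350 = 33.8%.
LTV = 8,000/11,000 = 72.7%.
Reserves = 3,150/200 = 15.8 months.
Option A: score 784 ≥ 640; DTI 33.8% ≤ 36%; LTV 72.7% ≤ 97% → qualifies.
Option B: score 784 ≥ 700; DTI 33.8% ≤ 38%; employment 3 < 18 mo; reserves 15.8 ≥ 9 mo → does not qualify.
Option C: score 784 ≥ 620; DTI 33.8% ≤ 50%; LTV 72.7% ≤ 100%; reserves 15.8 ≥ 9 mo → qualifies.
Qualifying: Option A, Option C. Lowest rate is 7.30% → Option C.

Option C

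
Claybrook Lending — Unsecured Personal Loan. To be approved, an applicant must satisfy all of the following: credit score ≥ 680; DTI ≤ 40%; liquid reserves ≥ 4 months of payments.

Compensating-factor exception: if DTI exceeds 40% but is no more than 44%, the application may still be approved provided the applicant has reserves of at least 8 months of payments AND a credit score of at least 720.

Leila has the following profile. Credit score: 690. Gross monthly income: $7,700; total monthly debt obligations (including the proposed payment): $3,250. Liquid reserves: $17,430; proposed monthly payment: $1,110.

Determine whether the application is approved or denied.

Credit score 690 ≥ 680 (meets base)
DTI: 3,250 ÷ 7,700 = 42.2%, over the 40% base limit.
Reserves = 17,430/1,110 = 15.7 months ≥ 4
42.2% falls in the override range (40%–44%), so the compensating-factor test applies.
Reserves 15.7 ≥ 8 months; credit score 690 < 720.
Override conditions not both satisfied; exception does not apply.

Denied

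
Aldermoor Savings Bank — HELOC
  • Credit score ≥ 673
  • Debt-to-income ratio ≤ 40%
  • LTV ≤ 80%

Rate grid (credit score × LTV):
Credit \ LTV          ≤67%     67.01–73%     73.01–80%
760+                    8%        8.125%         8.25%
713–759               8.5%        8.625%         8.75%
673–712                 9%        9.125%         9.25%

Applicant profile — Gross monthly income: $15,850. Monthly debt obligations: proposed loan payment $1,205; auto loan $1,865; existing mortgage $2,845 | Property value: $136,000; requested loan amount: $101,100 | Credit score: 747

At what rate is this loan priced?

Credit score 747 ≥ 673; Total monthly debts = (1,205 + 1,865 + 2,845) = 5,915. DTI: 5,915 ÷ 15,850 = 37.3%, within the 40% cap
LTV: 101,100 ÷ 136,000 = 74.3%, within 80% cap
Credit 747 → row 713–759; LTV 74.3% → column 73.01–80%. Grid cell → 8.75%.

8.75%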